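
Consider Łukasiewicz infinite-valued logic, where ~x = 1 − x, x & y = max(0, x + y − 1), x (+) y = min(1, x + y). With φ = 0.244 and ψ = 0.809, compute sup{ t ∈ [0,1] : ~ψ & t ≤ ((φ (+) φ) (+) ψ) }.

1.000

~ψ = 1 − 0.809 = 0.191
So the left factor is ~ψ = 0.191.
φ (+) φ = min(1, 0.244 + 0.244) = min(1, 0.488) = 0.488
(φ (+) φ) (+) ψ = min(1, 0.488 + 0.809) = min(1, 1.297) = 1.000
So the right-hand bound is (φ (+) φ) (+) ψ = 1.000.
The residuum of the Łukasiewicz t-norm gives the supremum: min(1, 1 − 0.191 + 1.000).
1 − 0.191 + 1.000 = 1.809, so t = min(1, 1.809) = 1.000.
Check: 0.191 & 1.000 = max(0, 0.191) = 0.191 ≤ 1.000.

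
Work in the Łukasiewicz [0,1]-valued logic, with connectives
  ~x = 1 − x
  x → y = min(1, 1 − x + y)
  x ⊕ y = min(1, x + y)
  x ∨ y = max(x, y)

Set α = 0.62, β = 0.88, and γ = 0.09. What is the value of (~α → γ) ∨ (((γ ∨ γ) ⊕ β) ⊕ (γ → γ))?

1.00

~α = 1 − 0.62 = 0.38
~α → γ = min(1, 1 − 0.38 + 0.09) = min(1, 0.71) = 0.71
γ ∨ γ = max(0.09, 0.09) = 0.09
(γ ∨ γ) ⊕ β = min(1, 0.09 + 0.88) = min(1, 0.97) = 0.97
γ → γ = min(1, 1 − 0.09 + 0.09) = min(1, 1.00) = 1.00
((γ ∨ γ) ⊕ β) ⊕ (γ → γ) = min(1, 0.97 + 1.00) = min(1, 1.97) = 1.00
(~α → γ) ∨ (((γ ∨ γ) ⊕ β) ⊕ (γ → γ)) = max(0.71, 1.00) = 1.00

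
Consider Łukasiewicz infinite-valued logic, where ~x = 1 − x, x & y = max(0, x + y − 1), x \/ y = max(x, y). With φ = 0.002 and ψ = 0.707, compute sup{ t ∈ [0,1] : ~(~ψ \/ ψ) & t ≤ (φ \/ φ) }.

~ψ = 1 − 0.707 = 0.293
~ψ \/ ψ = max(0.293, 0.707) = 0.707
~(~ψ \/ ψ) = 1 − 0.707 = 0.293
So the left factor is ~(~ψ \/ ψ) = 0.293.
φ \/ φ = max(0.002, 0.002) = 0.002
So the right-hand bound is φ \/ φ = 0.002.
The residuum of the Łukasiewicz t-norm gives the supremum: min(1, 1 − 0.293 + 0.002).
1 − 0.293 + 0.002 = 0.709, so t = min(1, 0.709) = 0.709.
Check: 0.293 & 0.709 = max(0, 0.002) = 0.002 ≤ 0.002.

0.709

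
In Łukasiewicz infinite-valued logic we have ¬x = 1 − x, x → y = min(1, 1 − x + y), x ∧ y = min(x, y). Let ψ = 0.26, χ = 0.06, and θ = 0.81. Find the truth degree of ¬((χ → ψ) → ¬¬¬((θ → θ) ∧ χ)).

0.06

χ → ψ = min(1, 1 − 0.06 + 0.26) = min(1, 1.20) = 1.00
θ → θ = min(1, 1 − 0.81 + 0.81) = min(1, 1.00) = 1.00
(θ → θ) ∧ χ = min(1.00, 0.06) = 0.06
¬((θ → θ) ∧ χ) = 1 − 0.06 = 0.94
¬¬((θ → θ) ∧ χ) = 1 − 0.94 = 0.06
¬¬¬((θ → θ) ∧ χ) = 1 − 0.06 = 0.94
(χ → ψ) → ¬¬¬((θ → θ) ∧ χ) = min(1, 1 − 1.00 + 0.94) = min(1, 0.94) = 0.94
¬((χ → ψ) → ¬¬¬((θ → θ) ∧ χ)) = 1 − 0.94 = 0.06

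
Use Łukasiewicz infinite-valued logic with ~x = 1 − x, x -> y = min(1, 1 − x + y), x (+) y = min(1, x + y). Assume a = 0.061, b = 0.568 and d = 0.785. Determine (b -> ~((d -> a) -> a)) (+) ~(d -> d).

0.647

d -> a = min(1, 1 − 0.785 + 0.061) = min(1, 0.276) = 0.276
(d -> a) -> a = min(1, 1 − 0.276 + 0.061) = min(1, 0.785) = 0.785
~((d -> a) -> a) = 1 − 0.785 = 0.215
b -> ~((d -> a) -> a) = min(1, 1 − 0.568 + 0.215) = min(1, 0.647) = 0.647
d -> d = min(1, 1 − 0.785 + 0.785) = min(1, 1.000) = 1.000
~(d -> d) = 1 − 1.000 = 0.000
(b -> ~((d -> a) -> a)) (+) ~(d -> d) = min(1, 0.647 + 0.000) = min(1, 0.647) = 0.647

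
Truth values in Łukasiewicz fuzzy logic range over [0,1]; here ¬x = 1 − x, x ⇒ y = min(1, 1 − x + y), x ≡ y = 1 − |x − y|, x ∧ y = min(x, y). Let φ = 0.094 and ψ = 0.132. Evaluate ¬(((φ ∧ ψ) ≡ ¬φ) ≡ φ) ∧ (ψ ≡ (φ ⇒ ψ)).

φ ∧ ψ = min(0.094, 0.132) = 0.094
¬φ = 1 − 0.094 = 0.906
(φ ∧ ψ) ≡ ¬φ = 1 − |0.094 − 0.906| = 1 − 0.812 = 0.188
((φ ∧ ψ) ≡ ¬φ) ≡ φ = 1 − |0.188 − 0.094| = 1 − 0.094 = 0.906
¬(((φ ∧ ψ) ≡ ¬φ) ≡ φ) = 1 − 0.906 = 0.094
φ ⇒ ψ = min(1, 1 − 0.094 + 0.132) = min(1, 1.038) = 1.000
ψ ≡ (φ ⇒ ψ) = 1 − |0.132 − 1.000| = 1 − 0.868 = 0.132
¬(((φ ∧ ψ) ≡ ¬φ) ≡ φ) ∧ (ψ ≡ (φ ⇒ ψ)) = min(0.094, 0.132) = 0.094

0.094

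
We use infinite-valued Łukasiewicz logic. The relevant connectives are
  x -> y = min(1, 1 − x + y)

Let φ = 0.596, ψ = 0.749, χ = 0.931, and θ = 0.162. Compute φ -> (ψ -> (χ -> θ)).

χ -> θ = min(1, 1 − 0.931 + 0.162) = min(1, 0.231) = 0.231
ψ -> (χ -> θ) = min(1, 1 − 0.749 + 0.231) = min(1, 0.482) = 0.482
φ -> (ψ -> (χ -> θ)) = min(1, 1 − 0.596 + 0.482) = min(1, 0.886) = 0.886

0.886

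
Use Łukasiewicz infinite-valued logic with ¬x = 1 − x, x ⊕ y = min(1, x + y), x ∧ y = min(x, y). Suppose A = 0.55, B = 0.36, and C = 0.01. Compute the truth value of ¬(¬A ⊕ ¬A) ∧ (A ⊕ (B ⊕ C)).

¬A = 1 − 0.55 = 0.45
¬A ⊕ ¬A = min(1, 0.45 + 0.45) = min(1, 0.90) = 0.90
¬(¬A ⊕ ¬A) = 1 − 0.90 = 0.10
B ⊕ C = min(1, 0.36 + 0.01) = min(1, 0.37) = 0.37
A ⊕ (B ⊕ C) = min(1, 0.55 + 0.37) = min(1, 0.92) = 0.92
¬(¬A ⊕ ¬A) ∧ (A ⊕ (B ⊕ C)) = min(0.10, 0.92) = 0.10

0.10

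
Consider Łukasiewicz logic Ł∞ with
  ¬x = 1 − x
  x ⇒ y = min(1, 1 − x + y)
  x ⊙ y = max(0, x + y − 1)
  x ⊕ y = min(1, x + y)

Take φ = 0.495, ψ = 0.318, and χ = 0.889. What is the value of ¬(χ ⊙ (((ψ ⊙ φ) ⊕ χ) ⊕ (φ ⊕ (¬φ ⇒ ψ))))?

0.111

ψ ⊙ φ = max(0, 0.318 + 0.495 − 1) = max(0, -0.187) = 0.000
(ψ ⊙ φ) ⊕ χ = min(1, 0.000 + 0.889) = min(1, 0.889) = 0.889
¬φ = 1 − 0.495 = 0.505
¬φ ⇒ ψ = min(1, 1 − 0.505 + 0.318) = min(1, 0.813) = 0.813
φ ⊕ (¬φ ⇒ ψ) = min(1, 0.495 + 0.813) = min(1, 1.308) = 1.000
((ψ ⊙ φ) ⊕ χ) ⊕ (φ ⊕ (¬φ ⇒ ψ)) = min(1, 0.889 + 1.000) = min(1, 1.889) = 1.000
χ ⊙ (((ψ ⊙ φ) ⊕ χ) ⊕ (φ ⊕ (¬φ ⇒ ψ))) = max(0, 0.889 + 1.000 − 1) = max(0, 0.889) = 0.889
¬(χ ⊙ (((ψ ⊙ φ) ⊕ χ) ⊕ (φ ⊕ (¬φ ⇒ ψ)))) = 1 − 0.889 = 0.111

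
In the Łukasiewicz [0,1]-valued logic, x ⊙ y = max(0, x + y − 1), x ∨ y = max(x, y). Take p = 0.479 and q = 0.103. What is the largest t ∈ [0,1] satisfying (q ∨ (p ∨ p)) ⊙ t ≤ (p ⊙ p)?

0.521

p ∨ p = max(0.479, 0.479) = 0.479
q ∨ (p ∨ p) = max(0.103, 0.479) = 0.479
So the left factor is q ∨ (p ∨ p) = 0.479.
p ⊙ p = max(0, 0.479 + 0.479 − 1) = max(0, -0.042) = 0.000
So the right-hand bound is p ⊙ p = 0.000.
The residuum of the Łukasiewicz t-norm gives the supremum: min(1, 1 − 0.479 + 0.000).
1 − 0.479 + 0.000 = 0.521, so t = min(1, 0.521) = 0.521.
Check: 0.479 ⊙ 0.521 = max(0, 0.000) = 0.000 ≤ 0.000.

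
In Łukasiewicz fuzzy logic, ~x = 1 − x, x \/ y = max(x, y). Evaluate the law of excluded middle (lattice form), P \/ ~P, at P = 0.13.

0.87

~P = 1 − 0.13 = 0.87
P \/ ~P = max(0.13, 0.87) = 0.87
(The value 0.87 < 1 shows this instance is not satisfied; not a Ł∞-tautology — its value is max(a, 1−a).)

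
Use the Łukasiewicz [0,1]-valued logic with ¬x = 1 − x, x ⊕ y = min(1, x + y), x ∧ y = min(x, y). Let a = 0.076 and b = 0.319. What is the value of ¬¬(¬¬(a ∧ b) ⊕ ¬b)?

0.757

a ∧ b = min(0.076, 0.319) = 0.076
¬(a ∧ b) = 1 − 0.076 = 0.924
¬¬(a ∧ b) = 1 − 0.924 = 0.076
¬b = 1 − 0.319 = 0.681
¬¬(a ∧ b) ⊕ ¬b = min(1, 0.076 + 0.681) = min(1, 0.757) = 0.757
¬(¬¬(a ∧ b) ⊕ ¬b) = 1 − 0.757 = 0.243
¬¬(¬¬(a ∧ b) ⊕ ¬b) = 1 − 0.243 = 0.757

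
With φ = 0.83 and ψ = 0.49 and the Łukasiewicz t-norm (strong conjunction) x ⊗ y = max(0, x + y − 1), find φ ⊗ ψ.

0.32

φ ⊗ ψ = max(0, 0.83 + 0.49 − 1) = max(0, 0.32) = 0.32
For comparison, the Gödel (minimum) t-norm min(x, y) would give 0.49.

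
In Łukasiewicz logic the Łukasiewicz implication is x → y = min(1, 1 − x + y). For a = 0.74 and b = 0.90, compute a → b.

1.00

a → b = min(1, 1 − 0.74 + 0.90) = min(1, 1.16) = 1.00
For comparison, the Gödel implication (1 if x ≤ y else y) would give 1.00.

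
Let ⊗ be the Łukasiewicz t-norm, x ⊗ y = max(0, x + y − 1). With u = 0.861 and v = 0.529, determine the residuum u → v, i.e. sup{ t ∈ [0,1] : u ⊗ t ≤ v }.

0.668

The residuum of the Łukasiewicz t-norm gives the supremum: min(1, 1 − 0.861 + 0.529).
1 − 0.861 + 0.529 = 0.668, so t = min(1, 0.668) = 0.668.
Check: 0.861 ⊗ 0.668 = max(0, 0.529) = 0.529 ≤ 0.529.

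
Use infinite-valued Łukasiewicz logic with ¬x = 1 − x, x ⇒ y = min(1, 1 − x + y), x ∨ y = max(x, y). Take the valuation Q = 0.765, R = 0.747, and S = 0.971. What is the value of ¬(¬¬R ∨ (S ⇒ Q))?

¬R = 1 − 0.747 = 0.253
¬¬R = 1 − 0.253 = 0.747
S ⇒ Q = min(1, 1 − 0.971 + 0.765) = min(1, 0.794) = 0.794
¬¬R ∨ (S ⇒ Q) = max(0.747, 0.794) = 0.794
¬(¬¬R ∨ (S ⇒ Q)) = 1 − 0.794 = 0.206

0.206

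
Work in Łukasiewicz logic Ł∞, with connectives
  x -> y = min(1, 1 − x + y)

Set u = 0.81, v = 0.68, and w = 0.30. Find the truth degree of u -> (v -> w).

0.81

v -> w = min(1, 1 − 0.68 + 0.30) = min(1, 0.62) = 0.62
u -> (v -> w) = min(1, 1 − 0.81 + 0.62) = min(1, 0.81) = 0.81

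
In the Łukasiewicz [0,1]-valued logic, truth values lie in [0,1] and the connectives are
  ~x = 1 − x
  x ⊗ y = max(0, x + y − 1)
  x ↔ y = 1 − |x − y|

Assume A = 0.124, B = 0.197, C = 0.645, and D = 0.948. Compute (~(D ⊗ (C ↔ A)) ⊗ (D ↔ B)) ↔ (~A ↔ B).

0.679

C ↔ A = 1 − |0.645 − 0.124| = 1 − 0.521 = 0.479
D ⊗ (C ↔ A) = max(0, 0.948 + 0.479 − 1) = max(0, 0.427) = 0.427
~(D ⊗ (C ↔ A)) = 1 − 0.427 = 0.573
D ↔ B = 1 − |0.948 − 0.197| = 1 − 0.751 = 0.249
~(D ⊗ (C ↔ A)) ⊗ (D ↔ B) = max(0, 0.573 + 0.249 − 1) = max(0, -0.178) = 0.000
~A = 1 − 0.124 = 0.876
~A ↔ B = 1 − |0.876 − 0.197| = 1 − 0.679 = 0.321
(~(D ⊗ (C ↔ A)) ⊗ (D ↔ B)) ↔ (~A ↔ B) = 1 − |0.000 − 0.321| = 1 − 0.321 = 0.679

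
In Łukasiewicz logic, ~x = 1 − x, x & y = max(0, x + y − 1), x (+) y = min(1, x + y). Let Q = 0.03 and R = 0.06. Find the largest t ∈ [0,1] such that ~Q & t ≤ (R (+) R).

0.15

~Q = 1 − 0.03 = 0.97
So the left factor is ~Q = 0.97.
R (+) R = min(1, 0.06 + 0.06) = min(1, 0.12) = 0.12
So the right-hand bound is R (+) R = 0.12.
The residuum of the Łukasiewicz t-norm gives the supremum: min(1, 1 − 0.97 + 0.12).
1 − 0.97 + 0.12 = 0.15, so t = min(1, 0.15) = 0.15.
Check: 0.97 & 0.15 = max(0, 0.12) = 0.12 ≤ 0.12.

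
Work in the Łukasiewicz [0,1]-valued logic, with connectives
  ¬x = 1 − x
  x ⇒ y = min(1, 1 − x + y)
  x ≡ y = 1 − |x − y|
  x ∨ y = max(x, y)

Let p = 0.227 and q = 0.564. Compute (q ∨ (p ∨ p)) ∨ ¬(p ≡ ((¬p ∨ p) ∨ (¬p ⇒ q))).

p ∨ p = max(0.227, 0.227) = 0.227
q ∨ (p ∨ p) = max(0.564, 0.227) = 0.564
¬p = 1 − 0.227 = 0.773
¬p ∨ p = max(0.773, 0.227) = 0.773
¬p ⇒ q = min(1, 1 − 0.773 + 0.564) = min(1, 0.791) = 0.791
(¬p ∨ p) ∨ (¬p ⇒ q) = max(0.773, 0.791) = 0.791
p ≡ ((¬p ∨ p) ∨ (¬p ⇒ q)) = 1 − |0.227 − 0.791| = 1 − 0.564 = 0.436
¬(p ≡ ((¬p ∨ p) ∨ (¬p ⇒ q))) = 1 − 0.436 = 0.564
(q ∨ (p ∨ p)) ∨ ¬(p ≡ ((¬p ∨ p) ∨ (¬p ⇒ q))) = max(0.564, 0.564) = 0.564

0.564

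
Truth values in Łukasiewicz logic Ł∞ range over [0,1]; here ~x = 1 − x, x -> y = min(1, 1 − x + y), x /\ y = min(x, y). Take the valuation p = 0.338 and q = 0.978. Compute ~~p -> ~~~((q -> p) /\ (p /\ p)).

~p = 1 − 0.338 = 0.662
~~p = 1 − 0.662 = 0.338
q -> p = min(1, 1 − 0.978 + 0.338) = min(1, 0.360) = 0.360
p /\ p = min(0.338, 0.338) = 0.338
(q -> p) /\ (p /\ p) = min(0.360, 0.338) = 0.338
~((q -> p) /\ (p /\ p)) = 1 − 0.338 = 0.662
~~((q -> p) /\ (p /\ p)) = 1 − 0.662 = 0.338
~~~((q -> p) /\ (p /\ p)) = 1 − 0.338 = 0.662
~~p -> ~~~((q -> p) /\ (p /\ p)) = min(1, 1 − 0.338 + 0.662) = min(1, 1.324) = 1.000

1.000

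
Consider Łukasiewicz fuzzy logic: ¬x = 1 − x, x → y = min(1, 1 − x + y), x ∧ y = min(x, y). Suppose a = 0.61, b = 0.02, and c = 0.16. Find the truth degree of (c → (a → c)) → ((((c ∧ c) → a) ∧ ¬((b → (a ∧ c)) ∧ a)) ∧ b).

a → c = min(1, 1 − 0.61 + 0.16) = min(1, 0.55) = 0.55
c → (a → c) = min(1, 1 − 0.16 + 0.55) = min(1, 1.39) = 1.00
c ∧ c = min(0.16, 0.16) = 0.16
(c ∧ c) → a = min(1, 1 − 0.16 + 0.61) = min(1, 1.45) = 1.00
a ∧ c = min(0.61, 0.16) = 0.16
b → (a ∧ c) = min(1, 1 − 0.02 + 0.16) = min(1, 1.14) = 1.00
(b → (a ∧ c)) ∧ a = min(1.00, 0.61) = 0.61
¬((b → (a ∧ c)) ∧ a) = 1 − 0.61 = 0.39
((c ∧ c) → a) ∧ ¬((b → (a ∧ c)) ∧ a) = min(1.00, 0.39) = 0.39
(((c ∧ c) → a) ∧ ¬((b → (a ∧ c)) ∧ a)) ∧ b = min(0.39, 0.02) = 0.02
(c → (a → c)) → ((((c ∧ c) → a) ∧ ¬((b → (a ∧ c)) ∧ a)) ∧ b) = min(1, 1 − 1.00 + 0.02) = min(1, 0.02) = 0.02

0.02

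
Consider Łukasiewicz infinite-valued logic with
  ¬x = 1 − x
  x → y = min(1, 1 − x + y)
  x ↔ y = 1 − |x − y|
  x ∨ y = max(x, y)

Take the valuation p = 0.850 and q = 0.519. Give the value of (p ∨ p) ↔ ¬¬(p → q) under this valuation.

p ∨ p = max(0.850, 0.850) = 0.850
p → q = min(1, 1 − 0.850 + 0.519) = min(1, 0.669) = 0.669
¬(p → q) = 1 − 0.669 = 0.331
¬¬(p → q) = 1 − 0.331 = 0.669
(p ∨ p) ↔ ¬¬(p → q) = 1 − |0.850 − 0.669| = 1 − 0.181 = 0.819

0.819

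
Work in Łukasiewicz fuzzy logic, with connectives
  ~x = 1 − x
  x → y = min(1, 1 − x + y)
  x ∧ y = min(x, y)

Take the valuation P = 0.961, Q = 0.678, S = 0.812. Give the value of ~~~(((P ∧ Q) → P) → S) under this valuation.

P ∧ Q = min(0.961, 0.678) = 0.678
(P ∧ Q) → P = min(1, 1 − 0.678 + 0.961) = min(1, 1.283) = 1.000
((P ∧ Q) → P) → S = min(1, 1 − 1.000 + 0.812) = min(1, 0.812) = 0.812
~(((P ∧ Q) → P) → S) = 1 − 0.812 = 0.188
~~(((P ∧ Q) → P) → S) = 1 − 0.188 = 0.812
~~~(((P ∧ Q) → P) → S) = 1 − 0.812 = 0.188

0.188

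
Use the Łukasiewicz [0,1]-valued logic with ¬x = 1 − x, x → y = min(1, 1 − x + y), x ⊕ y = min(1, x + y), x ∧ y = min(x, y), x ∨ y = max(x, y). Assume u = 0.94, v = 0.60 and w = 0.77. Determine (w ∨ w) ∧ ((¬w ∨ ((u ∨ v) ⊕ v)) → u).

0.77

w ∨ w = max(0.77, 0.77) = 0.77
¬w = 1 − 0.77 = 0.23
u ∨ v = max(0.94, 0.60) = 0.94
(u ∨ v) ⊕ v = min(1, 0.94 + 0.60) = min(1, 1.54) = 1.00
¬w ∨ ((u ∨ v) ⊕ v) = max(0.23, 1.00) = 1.00
(¬w ∨ ((u ∨ v) ⊕ v)) → u = min(1, 1 − 1.00 + 0.94) = min(1, 0.94) = 0.94
(w ∨ w) ∧ ((¬w ∨ ((u ∨ v) ⊕ v)) → u) = min(0.77, 0.94) = 0.77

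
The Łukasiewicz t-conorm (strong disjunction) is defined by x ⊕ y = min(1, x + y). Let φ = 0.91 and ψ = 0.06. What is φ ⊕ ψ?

φ ⊕ ψ = min(1, 0.91 + 0.06) = min(1, 0.97) = 0.97
For comparison, the Gödel t-conorm max(x, y) would give 0.91.

0.97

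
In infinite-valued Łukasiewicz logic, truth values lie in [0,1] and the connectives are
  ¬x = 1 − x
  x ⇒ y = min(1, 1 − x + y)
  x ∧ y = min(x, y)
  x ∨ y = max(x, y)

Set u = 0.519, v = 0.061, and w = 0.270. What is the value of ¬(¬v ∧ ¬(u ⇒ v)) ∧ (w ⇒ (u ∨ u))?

0.542

¬v = 1 − 0.061 = 0.939
u ⇒ v = min(1, 1 − 0.519 + 0.061) = min(1, 0.542) = 0.542
¬(u ⇒ v) = 1 − 0.542 = 0.458
¬v ∧ ¬(u ⇒ v) = min(0.939, 0.458) = 0.458
¬(¬v ∧ ¬(u ⇒ v)) = 1 − 0.458 = 0.542
u ∨ u = max(0.519, 0.519) = 0.519
w ⇒ (u ∨ u) = min(1, 1 − 0.270 + 0.519) = min(1, 1.249) = 1.000
¬(¬v ∧ ¬(u ⇒ v)) ∧ (w ⇒ (u ∨ u)) = min(0.542, 1.000) = 0.542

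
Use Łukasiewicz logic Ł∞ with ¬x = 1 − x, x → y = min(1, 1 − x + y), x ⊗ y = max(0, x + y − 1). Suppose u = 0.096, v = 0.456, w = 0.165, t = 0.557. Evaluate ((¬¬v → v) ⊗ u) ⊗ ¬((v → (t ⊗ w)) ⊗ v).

¬v = 1 − 0.456 = 0.544
¬¬v = 1 − 0.544 = 0.456
¬¬v → v = min(1, 1 − 0.456 + 0.456) = min(1, 1.000) = 1.000
(¬¬v → v) ⊗ u = max(0, 1.000 + 0.096 − 1) = max(0, 0.096) = 0.096
t ⊗ w = max(0, 0.557 + 0.165 − 1) = max(0, -0.278) = 0.000
v → (t ⊗ w) = min(1, 1 − 0.456 + 0.000) = min(1, 0.544) = 0.544
(v → (t ⊗ w)) ⊗ v = max(0, 0.544 + 0.456 − 1) = max(0, 0.000) = 0.000
¬((v → (t ⊗ w)) ⊗ v) = 1 − 0.000 = 1.000
((¬¬v → v) ⊗ u) ⊗ ¬((v → (t ⊗ w)) ⊗ v) = max(0, 0.096 + 1.000 − 1) = max(0, 0.096) = 0.096

0.096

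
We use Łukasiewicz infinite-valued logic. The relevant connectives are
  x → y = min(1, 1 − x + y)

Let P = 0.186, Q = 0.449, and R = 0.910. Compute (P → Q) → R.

0.910

P → Q = min(1, 1 − 0.186 + 0.449) = min(1, 1.263) = 1.000
(P → Q) → R = min(1, 1 − 1.000 + 0.910) = min(1, 0.910) = 0.910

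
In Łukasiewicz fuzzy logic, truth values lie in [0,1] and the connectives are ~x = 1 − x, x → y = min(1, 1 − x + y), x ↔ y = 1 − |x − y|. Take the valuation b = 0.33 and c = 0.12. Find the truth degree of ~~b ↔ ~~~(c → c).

0.67

~b = 1 − 0.33 = 0.67
~~b = 1 − 0.67 = 0.33
c → c = min(1, 1 − 0.12 + 0.12) = min(1, 1.00) = 1.00
~(c → c) = 1 − 1.00 = 0.00
~~(c → c) = 1 − 0.00 = 1.00
~~~(c → c) = 1 − 1.00 = 0.00
~~b ↔ ~~~(c → c) = 1 − |0.33 − 0.00| = 1 − 0.33 = 0.67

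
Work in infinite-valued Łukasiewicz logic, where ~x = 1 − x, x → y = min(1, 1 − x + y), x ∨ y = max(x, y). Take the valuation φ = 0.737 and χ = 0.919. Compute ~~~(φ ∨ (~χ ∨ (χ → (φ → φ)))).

0.000

~χ = 1 − 0.919 = 0.081
φ → φ = min(1, 1 − 0.737 + 0.737) = min(1, 1.000) = 1.000
χ → (φ → φ) = min(1, 1 − 0.919 + 1.000) = min(1, 1.081) = 1.000
~χ ∨ (χ → (φ → φ)) = max(0.081, 1.000) = 1.000
φ ∨ (~χ ∨ (χ → (φ → φ))) = max(0.737, 1.000) = 1.000
~(φ ∨ (~χ ∨ (χ → (φ → φ)))) = 1 − 1.000 = 0.000
~~(φ ∨ (~χ ∨ (χ → (φ → φ)))) = 1 − 0.000 = 1.000
~~~(φ ∨ (~χ ∨ (χ → (φ → φ)))) = 1 − 1.000 = 0.000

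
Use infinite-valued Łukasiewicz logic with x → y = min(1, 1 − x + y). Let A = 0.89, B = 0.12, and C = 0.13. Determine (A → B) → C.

A → B = min(1, 1 − 0.89 + 0.12) = min(1, 0.23) = 0.23
(A → B) → C = min(1, 1 − 0.23 + 0.13) = min(1, 0.90) = 0.90

0.90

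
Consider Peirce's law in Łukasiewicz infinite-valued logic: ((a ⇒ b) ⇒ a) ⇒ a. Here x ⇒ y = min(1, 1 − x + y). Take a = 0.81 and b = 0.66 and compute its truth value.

0.85

a ⇒ b = min(1, 1 − 0.81 + 0.66) = min(1, 0.85) = 0.85
(a ⇒ b) ⇒ a = min(1, 1 − 0.85 + 0.81) = min(1, 0.96) = 0.96
((a ⇒ b) ⇒ a) ⇒ a = min(1, 1 − 0.96 + 0.81) = min(1, 0.85) = 0.85
(The value 0.85 < 1 shows this instance is not satisfied; not a Ł∞-tautology in general.)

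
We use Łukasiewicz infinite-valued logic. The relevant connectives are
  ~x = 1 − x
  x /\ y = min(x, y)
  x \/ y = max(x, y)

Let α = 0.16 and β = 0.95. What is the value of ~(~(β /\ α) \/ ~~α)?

β /\ α = min(0.95, 0.16) = 0.16
~(β /\ α) = 1 − 0.16 = 0.84
~α = 1 − 0.16 = 0.84
~~α = 1 − 0.84 = 0.16
~(β /\ α) \/ ~~α = max(0.84, 0.16) = 0.84
~(~(β /\ α) \/ ~~α) = 1 − 0.84 = 0.16

0.16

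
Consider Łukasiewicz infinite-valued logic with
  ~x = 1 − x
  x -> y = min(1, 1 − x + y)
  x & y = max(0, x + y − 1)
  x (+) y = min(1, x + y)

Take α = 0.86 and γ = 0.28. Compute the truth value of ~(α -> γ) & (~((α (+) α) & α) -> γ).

0.58

α -> γ = min(1, 1 − 0.86 + 0.28) = min(1, 0.42) = 0.42
~(α -> γ) = 1 − 0.42 = 0.58
α (+) α = min(1, 0.86 + 0.86) = min(1, 1.72) = 1.00
(α (+) α) & α = max(0, 1.00 + 0.86 − 1) = max(0, 0.86) = 0.86
~((α (+) α) & α) = 1 − 0.86 = 0.14
~((α (+) α) & α) -> γ = min(1, 1 − 0.14 + 0.28) = min(1, 1.14) = 1.00
~(α -> γ) & (~((α (+) α) & α) -> γ) = max(0, 0.58 + 1.00 − 1) = max(0, 0.58) = 0.58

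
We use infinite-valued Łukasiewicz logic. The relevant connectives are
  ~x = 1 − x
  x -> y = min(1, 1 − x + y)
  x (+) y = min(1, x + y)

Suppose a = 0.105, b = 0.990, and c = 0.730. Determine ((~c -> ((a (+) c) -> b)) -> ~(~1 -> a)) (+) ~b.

~c = 1 − 0.730 = 0.270
a (+) c = min(1, 0.105 + 0.730) = min(1, 0.835) = 0.835
(a (+) c) -> b = min(1, 1 − 0.835 + 0.990) = min(1, 1.155) = 1.000
~c -> ((a (+) c) -> b) = min(1, 1 − 0.270 + 1.000) = min(1, 1.730) = 1.000
~1 = 1 − 1.000 = 0.000
~1 -> a = min(1, 1 − 0.000 + 0.105) = min(1, 1.105) = 1.000
~(~1 -> a) = 1 − 1.000 = 0.000
(~c -> ((a (+) c) -> b)) -> ~(~1 -> a) = min(1, 1 − 1.000 + 0.000) = min(1, 0.000) = 0.000
~b = 1 − 0.990 = 0.010
((~c -> ((a (+) c) -> b)) -> ~(~1 -> a)) (+) ~b = min(1, 0.000 + 0.010) = min(1, 0.010) = 0.010

0.010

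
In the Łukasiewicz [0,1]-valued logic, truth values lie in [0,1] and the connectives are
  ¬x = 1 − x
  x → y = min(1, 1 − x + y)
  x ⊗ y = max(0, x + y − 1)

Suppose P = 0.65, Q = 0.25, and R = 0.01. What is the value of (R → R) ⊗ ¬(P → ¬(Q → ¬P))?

R → R = min(1, 1 − 0.01 + 0.01) = min(1, 1.00) = 1.00
¬P = 1 − 0.65 = 0.35
Q → ¬P = min(1, 1 − 0.25 + 0.35) = min(1, 1.10) = 1.00
¬(Q → ¬P) = 1 − 1.00 = 0.00
P → ¬(Q → ¬P) = min(1, 1 − 0.65 + 0.00) = min(1, 0.35) = 0.35
¬(P → ¬(Q → ¬P)) = 1 − 0.35 = 0.65
(R → R) ⊗ ¬(P → ¬(Q → ¬P)) = max(0, 1.00 + 0.65 − 1) = max(0, 0.65) = 0.65

0.65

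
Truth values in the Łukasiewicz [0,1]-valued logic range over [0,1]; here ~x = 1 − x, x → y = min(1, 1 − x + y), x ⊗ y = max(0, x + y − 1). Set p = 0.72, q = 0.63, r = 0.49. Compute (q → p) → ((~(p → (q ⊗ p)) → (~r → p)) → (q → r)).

0.86

q → p = min(1, 1 − 0.63 + 0.72) = min(1, 1.09) = 1.00
q ⊗ p = max(0, 0.63 + 0.72 − 1) = max(0, 0.35) = 0.35
p → (q ⊗ p) = min(1, 1 − 0.72 + 0.35) = min(1, 0.63) = 0.63
~(p → (q ⊗ p)) = 1 − 0.63 = 0.37
~r = 1 − 0.49 = 0.51
~r → p = min(1, 1 − 0.51 + 0.72) = min(1, 1.21) = 1.00
~(p → (q ⊗ p)) → (~r → p) = min(1, 1 − 0.37 + 1.00) = min(1, 1.63) = 1.00
q → r = min(1, 1 − 0.63 + 0.49) = min(1, 0.86) = 0.86
(~(p → (q ⊗ p)) → (~r → p)) → (q → r) = min(1, 1 − 1.00 + 0.86) = min(1, 0.86) = 0.86
(q → p) → ((~(p → (q ⊗ p)) → (~r → p)) → (q → r)) = min(1, 1 − 1.00 + 0.86) = min(1, 0.86) = 0.86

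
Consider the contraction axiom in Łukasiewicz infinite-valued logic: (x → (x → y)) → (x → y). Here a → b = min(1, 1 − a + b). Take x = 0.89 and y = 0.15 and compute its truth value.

x → y = min(1, 1 − 0.89 + 0.15) = min(1, 0.26) = 0.26
x → (x → y) = min(1, 1 − 0.89 + 0.26) = min(1, 0.37) = 0.37
(x → (x → y)) → (x → y) = min(1, 1 − 0.37 + 0.26) = min(1, 0.89) = 0.89
(The value 0.89 < 1 shows this instance is not satisfied; fails in Ł∞ (the t-norm is not idempotent).)

0.89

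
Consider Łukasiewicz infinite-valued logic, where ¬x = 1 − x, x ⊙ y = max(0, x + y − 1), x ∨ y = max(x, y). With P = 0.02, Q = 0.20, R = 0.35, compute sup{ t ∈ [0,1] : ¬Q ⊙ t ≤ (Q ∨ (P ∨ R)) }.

0.55

¬Q = 1 − 0.20 = 0.80
So the left factor is ¬Q = 0.80.
P ∨ R = max(0.02, 0.35) = 0.35
Q ∨ (P ∨ R) = max(0.20, 0.35) = 0.35
So the right-hand bound is Q ∨ (P ∨ R) = 0.35.
The residuum of the Łukasiewicz t-norm gives the supremum: min(1, 1 − 0.80 + 0.35).
1 − 0.80 + 0.35 = 0.55, so t = min(1, 0.55) = 0.55.
Check: 0.80 ⊙ 0.55 = max(0, 0.35) = 0.35 ≤ 0.35.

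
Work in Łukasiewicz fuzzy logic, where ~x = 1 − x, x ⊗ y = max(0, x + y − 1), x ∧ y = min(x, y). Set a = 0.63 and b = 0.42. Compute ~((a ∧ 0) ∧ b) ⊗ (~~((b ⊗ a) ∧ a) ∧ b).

a ∧ 0 = min(0.63, 0.00) = 0.00
(a ∧ 0) ∧ b = min(0.00, 0.42) = 0.00
~((a ∧ 0) ∧ b) = 1 − 0.00 = 1.00
b ⊗ a = max(0, 0.42 + 0.63 − 1) = max(0, 0.05) = 0.05
(b ⊗ a) ∧ a = min(0.05, 0.63) = 0.05
~((b ⊗ a) ∧ a) = 1 − 0.05 = 0.95
~~((b ⊗ a) ∧ a) = 1 − 0.95 = 0.05
~~((b ⊗ a) ∧ a) ∧ b = min(0.05, 0.42) = 0.05
~((a ∧ 0) ∧ b) ⊗ (~~((b ⊗ a) ∧ a) ∧ b) = max(0, 1.00 + 0.05 − 1) = max(0, 0.05) = 0.05

0.05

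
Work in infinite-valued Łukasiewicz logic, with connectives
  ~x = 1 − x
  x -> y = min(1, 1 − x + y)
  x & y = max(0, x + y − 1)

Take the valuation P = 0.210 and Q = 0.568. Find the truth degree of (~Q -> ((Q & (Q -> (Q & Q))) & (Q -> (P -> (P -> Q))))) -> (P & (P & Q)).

0.296

~Q = 1 − 0.568 = 0.432
Q & Q = max(0, 0.568 + 0.568 − 1) = max(0, 0.136) = 0.136
Q -> (Q & Q) = min(1, 1 − 0.568 + 0.136) = min(1, 0.568) = 0.568
Q & (Q -> (Q & Q)) = max(0, 0.568 + 0.568 − 1) = max(0, 0.136) = 0.136
P -> Q = min(1, 1 − 0.210 + 0.568) = min(1, 1.358) = 1.000
P -> (P -> Q) = min(1, 1 − 0.210 + 1.000) = min(1, 1.790) = 1.000
Q -> (P -> (P -> Q)) = min(1, 1 − 0.568 + 1.000) = min(1, 1.432) = 1.000
(Q & (Q -> (Q & Q))) & (Q -> (P -> (P -> Q))) = max(0, 0.136 + 1.000 − 1) = max(0, 0.136) = 0.136
~Q -> ((Q & (Q -> (Q & Q))) & (Q -> (P -> (P -> Q)))) = min(1, 1 − 0.432 + 0.136) = min(1, 0.704) = 0.704
P & Q = max(0, 0.210 + 0.568 − 1) = max(0, -0.222) = 0.000
P & (P & Q) = max(0, 0.210 + 0.000 − 1) = max(0, -0.790) = 0.000
(~Q -> ((Q & (Q -> (Q & Q))) & (Q -> (P -> (P -> Q))))) -> (P & (P & Q)) = min(1, 1 − 0.704 + 0.000) = min(1, 0.296) = 0.296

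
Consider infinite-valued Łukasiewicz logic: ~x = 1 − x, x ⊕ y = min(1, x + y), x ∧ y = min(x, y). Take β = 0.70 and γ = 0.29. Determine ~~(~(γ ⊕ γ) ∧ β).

γ ⊕ γ = min(1, 0.29 + 0.29) = min(1, 0.58) = 0.58
~(γ ⊕ γ) = 1 − 0.58 = 0.42
~(γ ⊕ γ) ∧ β = min(0.42, 0.70) = 0.42
~(~(γ ⊕ γ) ∧ β) = 1 − 0.42 = 0.58
~~(~(γ ⊕ γ) ∧ β) = 1 − 0.58 = 0.42

0.42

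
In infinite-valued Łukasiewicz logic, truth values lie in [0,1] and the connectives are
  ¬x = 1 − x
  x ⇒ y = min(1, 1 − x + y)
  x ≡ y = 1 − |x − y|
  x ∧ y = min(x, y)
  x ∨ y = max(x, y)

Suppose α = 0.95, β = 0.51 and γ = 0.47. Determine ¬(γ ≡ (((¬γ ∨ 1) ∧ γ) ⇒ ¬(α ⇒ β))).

¬γ = 1 − 0.47 = 0.53
¬γ ∨ 1 = max(0.53, 1.00) = 1.00
(¬γ ∨ 1) ∧ γ = min(1.00, 0.47) = 0.47
α ⇒ β = min(1, 1 − 0.95 + 0.51) = min(1, 0.56) = 0.56
¬(α ⇒ β) = 1 − 0.56 = 0.44
((¬γ ∨ 1) ∧ γ) ⇒ ¬(α ⇒ β) = min(1, 1 − 0.47 + 0.44) = min(1, 0.97) = 0.97
γ ≡ (((¬γ ∨ 1) ∧ γ) ⇒ ¬(α ⇒ β)) = 1 − |0.47 − 0.97| = 1 − 0.50 = 0.50
¬(γ ≡ (((¬γ ∨ 1) ∧ γ) ⇒ ¬(α ⇒ β))) = 1 − 0.50 = 0.50

0.50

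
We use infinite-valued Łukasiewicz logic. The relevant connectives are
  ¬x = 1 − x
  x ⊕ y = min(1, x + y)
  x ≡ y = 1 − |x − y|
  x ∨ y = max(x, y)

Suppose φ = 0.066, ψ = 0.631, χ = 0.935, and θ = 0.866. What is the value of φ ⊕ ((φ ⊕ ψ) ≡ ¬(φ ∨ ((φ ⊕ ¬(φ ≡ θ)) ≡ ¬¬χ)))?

φ ⊕ ψ = min(1, 0.066 + 0.631) = min(1, 0.697) = 0.697
φ ≡ θ = 1 − |0.066 − 0.866| = 1 − 0.800 = 0.200
¬(φ ≡ θ) = 1 − 0.200 = 0.800
φ ⊕ ¬(φ ≡ θ) = min(1, 0.066 + 0.800) = min(1, 0.866) = 0.866
¬χ = 1 − 0.935 = 0.065
¬¬χ = 1 − 0.065 = 0.935
(φ ⊕ ¬(φ ≡ θ)) ≡ ¬¬χ = 1 − |0.866 − 0.935| = 1 − 0.069 = 0.931
φ ∨ ((φ ⊕ ¬(φ ≡ θ)) ≡ ¬¬χ) = max(0.066, 0.931) = 0.931
¬(φ ∨ ((φ ⊕ ¬(φ ≡ θ)) ≡ ¬¬χ)) = 1 − 0.931 = 0.069
(φ ⊕ ψ) ≡ ¬(φ ∨ ((φ ⊕ ¬(φ ≡ θ)) ≡ ¬¬χ)) = 1 − |0.697 − 0.069| = 1 − 0.628 = 0.372
φ ⊕ ((φ ⊕ ψ) ≡ ¬(φ ∨ ((φ ⊕ ¬(φ ≡ θ)) ≡ ¬¬χ))) = min(1, 0.066 + 0.372) = min(1, 0.438) = 0.438

0.438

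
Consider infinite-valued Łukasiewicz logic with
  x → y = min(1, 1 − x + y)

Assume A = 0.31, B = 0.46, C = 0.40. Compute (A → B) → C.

A → B = min(1, 1 − 0.31 + 0.46) = min(1, 1.15) = 1.00
(A → B) → C = min(1, 1 − 1.00 + 0.40) = min(1, 0.40) = 0.40

0.40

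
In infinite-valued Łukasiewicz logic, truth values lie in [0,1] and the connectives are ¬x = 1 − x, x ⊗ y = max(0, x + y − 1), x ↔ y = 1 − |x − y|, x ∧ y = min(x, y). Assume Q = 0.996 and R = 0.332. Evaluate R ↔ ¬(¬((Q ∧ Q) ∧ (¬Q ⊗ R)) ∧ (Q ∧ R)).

0.664

Q ∧ Q = min(0.996, 0.996) = 0.996
¬Q = 1 − 0.996 = 0.004
¬Q ⊗ R = max(0, 0.004 + 0.332 − 1) = max(0, -0.664) = 0.000
(Q ∧ Q) ∧ (¬Q ⊗ R) = min(0.996, 0.000) = 0.000
¬((Q ∧ Q) ∧ (¬Q ⊗ R)) = 1 − 0.000 = 1.000
Q ∧ R = min(0.996, 0.332) = 0.332
¬((Q ∧ Q) ∧ (¬Q ⊗ R)) ∧ (Q ∧ R) = min(1.000, 0.332) = 0.332
¬(¬((Q ∧ Q) ∧ (¬Q ⊗ R)) ∧ (Q ∧ R)) = 1 − 0.332 = 0.668
R ↔ ¬(¬((Q ∧ Q) ∧ (¬Q ⊗ R)) ∧ (Q ∧ R)) = 1 − |0.332 − 0.668| = 1 − 0.336 = 0.664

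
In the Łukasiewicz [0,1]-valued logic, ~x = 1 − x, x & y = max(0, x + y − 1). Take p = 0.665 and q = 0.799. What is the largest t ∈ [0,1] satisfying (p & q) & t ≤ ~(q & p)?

1.000

p & q = max(0, 0.665 + 0.799 − 1) = max(0, 0.464) = 0.464
So the left factor is p & q = 0.464.
q & p = max(0, 0.799 + 0.665 − 1) = max(0, 0.464) = 0.464
~(q & p) = 1 − 0.464 = 0.536
So the right-hand bound is ~(q & p) = 0.536.
The residuum of the Łukasiewicz t-norm gives the supremum: min(1, 1 − 0.464 + 0.536).
1 − 0.464 + 0.536 = 1.072, so t = min(1, 1.072) = 1.000.
Check: 0.464 & 1.000 = max(0, 0.464) = 0.464 ≤ 0.536.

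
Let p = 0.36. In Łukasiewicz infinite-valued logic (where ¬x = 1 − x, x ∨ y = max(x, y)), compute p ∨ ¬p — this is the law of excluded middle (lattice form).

¬p = 1 − 0.36 = 0.64
p ∨ ¬p = max(0.36, 0.64) = 0.64
(The value 0.64 < 1 shows this instance is not satisfied; not a Ł∞-tautology — its value is max(a, 1−a).)

0.64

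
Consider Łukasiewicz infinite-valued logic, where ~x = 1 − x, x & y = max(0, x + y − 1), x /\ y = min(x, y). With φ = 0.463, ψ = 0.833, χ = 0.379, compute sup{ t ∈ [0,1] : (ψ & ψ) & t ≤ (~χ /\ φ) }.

ψ & ψ = max(0, 0.833 + 0.833 − 1) = max(0, 0.666) = 0.666
So the left factor is ψ & ψ = 0.666.
~χ = 1 − 0.379 = 0.621
~χ /\ φ = min(0.621, 0.463) = 0.463
So the right-hand bound is ~χ /\ φ = 0.463.
The residuum of the Łukasiewicz t-norm gives the supremum: min(1, 1 − 0.666 + 0.463).
1 − 0.666 + 0.463 = 0.797, so t = min(1, 0.797) = 0.797.
Check: 0.666 & 0.797 = max(0, 0.463) = 0.463 ≤ 0.463.

0.797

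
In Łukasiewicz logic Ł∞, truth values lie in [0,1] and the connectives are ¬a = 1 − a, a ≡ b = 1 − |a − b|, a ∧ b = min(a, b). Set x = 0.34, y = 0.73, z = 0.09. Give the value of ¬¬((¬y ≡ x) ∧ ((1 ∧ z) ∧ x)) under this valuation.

¬y = 1 − 0.73 = 0.27
¬y ≡ x = 1 − |0.27 − 0.34| = 1 − 0.07 = 0.93
1 ∧ z = min(1.00, 0.09) = 0.09
(1 ∧ z) ∧ x = min(0.09, 0.34) = 0.09
(¬y ≡ x) ∧ ((1 ∧ z) ∧ x) = min(0.93, 0.09) = 0.09
¬((¬y ≡ x) ∧ ((1 ∧ z) ∧ x)) = 1 − 0.09 = 0.91
¬¬((¬y ≡ x) ∧ ((1 ∧ z) ∧ x)) = 1 − 0.91 = 0.09

0.09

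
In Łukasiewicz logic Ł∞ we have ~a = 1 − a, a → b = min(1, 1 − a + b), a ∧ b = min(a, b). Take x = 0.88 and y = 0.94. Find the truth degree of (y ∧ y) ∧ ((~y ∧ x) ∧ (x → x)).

y ∧ y = min(0.94, 0.94) = 0.94
~y = 1 − 0.94 = 0.06
~y ∧ x = min(0.06, 0.88) = 0.06
x → x = min(1, 1 − 0.88 + 0.88) = min(1, 1.00) = 1.00
(~y ∧ x) ∧ (x → x) = min(0.06, 1.00) = 0.06
(y ∧ y) ∧ ((~y ∧ x) ∧ (x → x)) = min(0.94, 0.06) = 0.06

0.06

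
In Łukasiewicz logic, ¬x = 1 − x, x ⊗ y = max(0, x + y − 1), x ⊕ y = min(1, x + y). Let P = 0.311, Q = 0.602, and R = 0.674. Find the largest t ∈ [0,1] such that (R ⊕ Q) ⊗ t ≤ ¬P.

0.689

R ⊕ Q = min(1, 0.674 + 0.602) = min(1, 1.276) = 1.000
So the left factor is R ⊕ Q = 1.000.
¬P = 1 − 0.311 = 0.689
So the right-hand bound is ¬P = 0.689.
The residuum of the Łukasiewicz t-norm gives the supremum: min(1, 1 − 1.000 + 0.689).
1 − 1.000 + 0.689 = 0.689, so t = min(1, 0.689) = 0.689.
Check: 1.000 ⊗ 0.689 = max(0, 0.689) = 0.689 ≤ 0.689.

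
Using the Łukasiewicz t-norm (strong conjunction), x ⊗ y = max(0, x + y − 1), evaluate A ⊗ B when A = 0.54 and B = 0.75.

0.29

A ⊗ B = max(0, 0.54 + 0.75 − 1) = max(0, 0.29) = 0.29
For comparison, the Gödel (minimum) t-norm min(x, y) would give 0.54.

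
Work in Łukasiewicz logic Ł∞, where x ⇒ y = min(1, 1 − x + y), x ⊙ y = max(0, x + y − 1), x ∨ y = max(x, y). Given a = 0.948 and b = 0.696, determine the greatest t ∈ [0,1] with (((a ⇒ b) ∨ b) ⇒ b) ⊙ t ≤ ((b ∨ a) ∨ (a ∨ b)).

a ⇒ b = min(1, 1 − 0.948 + 0.696) = min(1, 0.748) = 0.748
(a ⇒ b) ∨ b = max(0.748, 0.696) = 0.748
((a ⇒ b) ∨ b) ⇒ b = min(1, 1 − 0.748 + 0.696) = min(1, 0.948) = 0.948
So the left factor is ((a ⇒ b) ∨ b) ⇒ b = 0.948.
b ∨ a = max(0.696, 0.948) = 0.948
a ∨ b = max(0.948, 0.696) = 0.948
(b ∨ a) ∨ (a ∨ b) = max(0.948, 0.948) = 0.948
So the right-hand bound is (b ∨ a) ∨ (a ∨ b) = 0.948.
The residuum of the Łukasiewicz t-norm gives the supremum: min(1, 1 − 0.948 + 0.948).
1 − 0.948 + 0.948 = 1.000, so t = min(1, 1.000) = 1.000.
Check: 0.948 ⊙ 1.000 = max(0, 0.948) = 0.948 ≤ 0.948.

1.000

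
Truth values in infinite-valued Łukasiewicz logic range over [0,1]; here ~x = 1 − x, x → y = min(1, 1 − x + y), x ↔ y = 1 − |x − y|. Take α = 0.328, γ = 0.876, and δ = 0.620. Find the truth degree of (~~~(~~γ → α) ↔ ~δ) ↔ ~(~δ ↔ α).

~γ = 1 − 0.876 = 0.124
~~γ = 1 − 0.124 = 0.876
~~γ → α = min(1, 1 − 0.876 + 0.328) = min(1, 0.452) = 0.452
~(~~γ → α) = 1 − 0.452 = 0.548
~~(~~γ → α) = 1 − 0.548 = 0.452
~~~(~~γ → α) = 1 − 0.452 = 0.548
~δ = 1 − 0.620 = 0.380
~~~(~~γ → α) ↔ ~δ = 1 − |0.548 − 0.380| = 1 − 0.168 = 0.832
~δ ↔ α = 1 − |0.380 − 0.328| = 1 − 0.052 = 0.948
~(~δ ↔ α) = 1 − 0.948 = 0.052
(~~~(~~γ → α) ↔ ~δ) ↔ ~(~δ ↔ α) = 1 − |0.832 − 0.052| = 1 − 0.780 = 0.220

0.220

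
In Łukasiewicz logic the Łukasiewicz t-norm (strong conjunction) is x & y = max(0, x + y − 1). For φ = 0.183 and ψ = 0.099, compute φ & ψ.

0.000

φ & ψ = max(0, 0.183 + 0.099 − 1) = max(0, -0.718) = 0.000
For comparison, the Gödel (minimum) t-norm min(x, y) would give 0.099.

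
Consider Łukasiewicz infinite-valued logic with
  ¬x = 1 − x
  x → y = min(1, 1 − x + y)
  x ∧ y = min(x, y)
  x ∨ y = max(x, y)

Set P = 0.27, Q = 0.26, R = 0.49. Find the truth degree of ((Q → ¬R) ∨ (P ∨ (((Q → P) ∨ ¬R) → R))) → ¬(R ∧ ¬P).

0.51

¬R = 1 − 0.49 = 0.51
Q → ¬R = min(1, 1 − 0.26 + 0.51) = min(1, 1.25) = 1.00
Q → P = min(1, 1 − 0.26 + 0.27) = min(1, 1.01) = 1.00
(Q → P) ∨ ¬R = max(1.00, 0.51) = 1.00
((Q → P) ∨ ¬R) → R = min(1, 1 − 1.00 + 0.49) = min(1, 0.49) = 0.49
P ∨ (((Q → P) ∨ ¬R) → R) = max(0.27, 0.49) = 0.49
(Q → ¬R) ∨ (P ∨ (((Q → P) ∨ ¬R) → R)) = max(1.00, 0.49) = 1.00
¬P = 1 − 0.27 = 0.73
R ∧ ¬P = min(0.49, 0.73) = 0.49
¬(R ∧ ¬P) = 1 − 0.49 = 0.51
((Q → ¬R) ∨ (P ∨ (((Q → P) ∨ ¬R) → R))) → ¬(R ∧ ¬P) = min(1, 1 − 1.00 + 0.51) = min(1, 0.51) = 0.51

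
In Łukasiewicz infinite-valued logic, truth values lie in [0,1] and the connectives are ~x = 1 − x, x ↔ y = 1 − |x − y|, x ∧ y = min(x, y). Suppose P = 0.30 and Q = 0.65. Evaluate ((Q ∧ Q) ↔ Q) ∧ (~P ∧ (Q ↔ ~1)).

0.35

Q ∧ Q = min(0.65, 0.65) = 0.65
(Q ∧ Q) ↔ Q = 1 − |0.65 − 0.65| = 1 − 0.00 = 1.00
~P = 1 − 0.30 = 0.70
~1 = 1 − 1.00 = 0.00
Q ↔ ~1 = 1 − |0.65 − 0.00| = 1 − 0.65 = 0.35
~P ∧ (Q ↔ ~1) = min(0.70, 0.35) = 0.35
((Q ∧ Q) ↔ Q) ∧ (~P ∧ (Q ↔ ~1)) = min(1.00, 0.35) = 0.35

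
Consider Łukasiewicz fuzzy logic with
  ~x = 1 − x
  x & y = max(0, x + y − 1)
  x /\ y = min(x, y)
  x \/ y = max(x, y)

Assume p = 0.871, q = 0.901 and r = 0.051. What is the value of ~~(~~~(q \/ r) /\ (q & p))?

0.099

q \/ r = max(0.901, 0.051) = 0.901
~(q \/ r) = 1 − 0.901 = 0.099
~~(q \/ r) = 1 − 0.099 = 0.901
~~~(q \/ r) = 1 − 0.901 = 0.099
q & p = max(0, 0.901 + 0.871 − 1) = max(0, 0.772) = 0.772
~~~(q \/ r) /\ (q & p) = min(0.099, 0.772) = 0.099
~(~~~(q \/ r) /\ (q & p)) = 1 − 0.099 = 0.901
~~(~~~(q \/ r) /\ (q & p)) = 1 − 0.901 = 0.099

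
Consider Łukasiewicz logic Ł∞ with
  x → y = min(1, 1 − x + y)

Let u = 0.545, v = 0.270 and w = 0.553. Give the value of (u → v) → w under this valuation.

u → v = min(1, 1 − 0.545 + 0.270) = min(1, 0.725) = 0.725
(u → v) → w = min(1, 1 − 0.725 + 0.553) = min(1, 0.828) = 0.828

0.828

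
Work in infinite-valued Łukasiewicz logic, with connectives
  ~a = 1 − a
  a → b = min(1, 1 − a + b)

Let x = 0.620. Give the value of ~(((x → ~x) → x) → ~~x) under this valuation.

0.240

~x = 1 − 0.620 = 0.380
x → ~x = min(1, 1 − 0.620 + 0.380) = min(1, 0.760) = 0.760
(x → ~x) → x = min(1, 1 − 0.760 + 0.620) = min(1, 0.860) = 0.860
~~x = 1 − 0.380 = 0.620
((x → ~x) → x) → ~~x = min(1, 1 − 0.860 + 0.620) = min(1, 0.760) = 0.760
~(((x → ~x) → x) → ~~x) = 1 − 0.760 = 0.240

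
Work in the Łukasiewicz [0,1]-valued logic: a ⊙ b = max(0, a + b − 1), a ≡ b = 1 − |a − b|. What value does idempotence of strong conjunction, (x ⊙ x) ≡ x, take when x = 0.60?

0.60

x ⊙ x = max(0, 0.60 + 0.60 − 1) = max(0, 0.20) = 0.20
(x ⊙ x) ≡ x = 1 − |0.20 − 0.60| = 1 − 0.40 = 0.60
(The value 0.60 < 1 shows this instance is not satisfied; fails in Ł∞ since a ⊗ a = max(0, 2a−1) ≠ a in general.)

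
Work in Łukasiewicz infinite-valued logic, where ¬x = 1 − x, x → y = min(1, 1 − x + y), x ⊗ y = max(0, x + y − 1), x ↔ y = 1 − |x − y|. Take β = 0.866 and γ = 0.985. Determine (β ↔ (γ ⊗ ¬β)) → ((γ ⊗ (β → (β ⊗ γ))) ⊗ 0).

¬β = 1 − 0.866 = 0.134
γ ⊗ ¬β = max(0, 0.985 + 0.134 − 1) = max(0, 0.119) = 0.119
β ↔ (γ ⊗ ¬β) = 1 − |0.866 − 0.119| = 1 − 0.747 = 0.253
β ⊗ γ = max(0, 0.866 + 0.985 − 1) = max(0, 0.851) = 0.851
β → (β ⊗ γ) = min(1, 1 − 0.866 + 0.851) = min(1, 0.985) = 0.985
γ ⊗ (β → (β ⊗ γ)) = max(0, 0.985 + 0.985 − 1) = max(0, 0.970) = 0.970
(γ ⊗ (β → (β ⊗ γ))) ⊗ 0 = max(0, 0.970 + 0.000 − 1) = max(0, -0.030) = 0.000
(β ↔ (γ ⊗ ¬β)) → ((γ ⊗ (β → (β ⊗ γ))) ⊗ 0) = min(1, 1 − 0.253 + 0.000) = min(1, 0.747) = 0.747

0.747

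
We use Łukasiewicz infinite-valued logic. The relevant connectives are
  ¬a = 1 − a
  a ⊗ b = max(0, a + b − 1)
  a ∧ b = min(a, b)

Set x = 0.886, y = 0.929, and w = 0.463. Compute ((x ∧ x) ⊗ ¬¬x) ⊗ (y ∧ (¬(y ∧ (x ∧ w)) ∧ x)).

x ∧ x = min(0.886, 0.886) = 0.886
¬x = 1 − 0.886 = 0.114
¬¬x = 1 − 0.114 = 0.886
(x ∧ x) ⊗ ¬¬x = max(0, 0.886 + 0.886 − 1) = max(0, 0.772) = 0.772
x ∧ w = min(0.886, 0.463) = 0.463
y ∧ (x ∧ w) = min(0.929, 0.463) = 0.463
¬(y ∧ (x ∧ w)) = 1 − 0.463 = 0.537
¬(y ∧ (x ∧ w)) ∧ x = min(0.537, 0.886) = 0.537
y ∧ (¬(y ∧ (x ∧ w)) ∧ x) = min(0.929, 0.537) = 0.537
((x ∧ x) ⊗ ¬¬x) ⊗ (y ∧ (¬(y ∧ (x ∧ w)) ∧ x)) = max(0, 0.772 + 0.537 − 1) = max(0, 0.309) = 0.309

0.309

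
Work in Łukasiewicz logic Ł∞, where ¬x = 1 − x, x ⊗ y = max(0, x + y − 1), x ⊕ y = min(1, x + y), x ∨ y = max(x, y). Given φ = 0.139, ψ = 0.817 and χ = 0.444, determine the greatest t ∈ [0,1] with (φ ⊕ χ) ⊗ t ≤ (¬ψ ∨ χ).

0.861

φ ⊕ χ = min(1, 0.139 + 0.444) = min(1, 0.583) = 0.583
So the left factor is φ ⊕ χ = 0.583.
¬ψ = 1 − 0.817 = 0.183
¬ψ ∨ χ = max(0.183, 0.444) = 0.444
So the right-hand bound is ¬ψ ∨ χ = 0.444.
The residuum of the Łukasiewicz t-norm gives the supremum: min(1, 1 − 0.583 + 0.444).
1 − 0.583 + 0.444 = 0.861, so t = min(1, 0.861) = 0.861.
Check: 0.583 ⊗ 0.861 = max(0, 0.444) = 0.444 ≤ 0.444.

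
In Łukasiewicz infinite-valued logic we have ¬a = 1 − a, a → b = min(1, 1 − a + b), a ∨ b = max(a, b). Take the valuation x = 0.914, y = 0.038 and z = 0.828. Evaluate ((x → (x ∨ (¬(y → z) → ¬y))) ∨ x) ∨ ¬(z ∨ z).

1.000

y → z = min(1, 1 − 0.038 + 0.828) = min(1, 1.790) = 1.000
¬(y → z) = 1 − 1.000 = 0.000
¬y = 1 − 0.038 = 0.962
¬(y → z) → ¬y = min(1, 1 − 0.000 + 0.962) = min(1, 1.962) = 1.000
x ∨ (¬(y → z) → ¬y) = max(0.914, 1.000) = 1.000
x → (x ∨ (¬(y → z) → ¬y)) = min(1, 1 − 0.914 + 1.000) = min(1, 1.086) = 1.000
(x → (x ∨ (¬(y → z) → ¬y))) ∨ x = max(1.000, 0.914) = 1.000
z ∨ z = max(0.828, 0.828) = 0.828
¬(z ∨ z) = 1 − 0.828 = 0.172
((x → (x ∨ (¬(y → z) → ¬y))) ∨ x) ∨ ¬(z ∨ z) = max(1.000, 0.172) = 1.000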